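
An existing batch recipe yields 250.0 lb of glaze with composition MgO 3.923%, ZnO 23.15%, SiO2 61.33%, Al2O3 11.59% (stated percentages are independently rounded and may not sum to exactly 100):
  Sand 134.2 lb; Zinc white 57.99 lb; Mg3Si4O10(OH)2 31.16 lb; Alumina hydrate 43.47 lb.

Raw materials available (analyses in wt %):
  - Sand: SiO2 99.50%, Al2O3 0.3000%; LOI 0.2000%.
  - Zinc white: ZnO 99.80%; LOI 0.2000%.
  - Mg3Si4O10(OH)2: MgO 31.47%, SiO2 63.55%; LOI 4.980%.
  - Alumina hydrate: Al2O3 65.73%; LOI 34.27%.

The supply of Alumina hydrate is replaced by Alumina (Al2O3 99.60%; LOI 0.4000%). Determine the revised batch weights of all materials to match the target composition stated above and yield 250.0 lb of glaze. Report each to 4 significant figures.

Mid-chain values are shown, with 4-significant-figure rounding, when written out — all arithmetic runs at full float precision at each step. Every reported result is rounded only once; derived quantities (yield, net glass mass, four oxide percentages, ignition loss, the totals) are recomputed at exact precision from the weighed amounts per 250.0 lb of glass as written in problem or answer.
Target oxide masses per 250.0 lb glaze:
  MgO: 3.923% × 250.0 = 9.808 lb
  ZnO: 23.15% × 250.0 = 57.88 lb
  SiO2: 61.33% × 250.0 = 153.3 lb
  Al2O3: 11.59% × 250.0 = 28.98 lb
A balance pass over the oxides, applying the batch weights above, at the basis given (every target is met by its sum exact up to rounding of places):
  MgO: 31.16·0.3147 = 9.806 lb (target 9.808 lb)
  ZnO: 57.99·0.9980 = 57.87 lb (target 57.88 lb)
  SiO2: 134.2·0.9950 + 31.16·0.6355 = 153.3 lb (target 153.3 lb)
  Al2O3: 134.2·0.003000 + 28.69·0.9960 = 28.98 lb (target 28.98 lb)
Glass-mass sanity pass: whole batch net of LOI = 250.0 lb (the targets, summed, come to 250.0 lb; the stated basis being 250.0 lb — any gap is answer rounding).
Whole-batch sum: Σ batch = 252.0 lb; LOI loss = Σ batch·LOI = 2.051 lb; yield = glass ÷ total batch = 99.19%.

Revised batch per 250.0 lb glaze:
  Sand: 134.2 lb
  Zinc white: 57.99 lb
  Mg3Si4O10(OH)2: 31.16 lb
  Alumina: 28.69 lb
Total batch = 252.0 lb; LOI loss = 2.051 lb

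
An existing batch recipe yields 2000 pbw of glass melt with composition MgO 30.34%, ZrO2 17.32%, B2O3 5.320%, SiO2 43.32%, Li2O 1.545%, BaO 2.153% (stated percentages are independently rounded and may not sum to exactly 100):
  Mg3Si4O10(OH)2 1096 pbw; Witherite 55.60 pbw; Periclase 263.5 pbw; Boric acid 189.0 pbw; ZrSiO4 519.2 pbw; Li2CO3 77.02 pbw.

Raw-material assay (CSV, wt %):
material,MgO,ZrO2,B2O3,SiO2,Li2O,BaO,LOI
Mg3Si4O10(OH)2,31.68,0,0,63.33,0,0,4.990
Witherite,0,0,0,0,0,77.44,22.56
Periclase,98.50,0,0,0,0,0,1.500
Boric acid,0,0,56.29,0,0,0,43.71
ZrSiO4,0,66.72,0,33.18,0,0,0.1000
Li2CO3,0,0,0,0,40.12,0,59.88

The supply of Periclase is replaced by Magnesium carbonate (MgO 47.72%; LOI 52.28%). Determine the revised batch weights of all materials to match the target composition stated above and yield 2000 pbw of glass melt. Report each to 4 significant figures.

In-progress results are printed rounded to four significant figures when written out — every computation keeps full precision from first step to last. A single rounding yields each reported result. The derived quantities, which include the yield, the totals, ignition loss, net glass mass, six oxide percentages, are re-derived in exact precision, as set out in the problem or answer text, starting from the weights per 2000 pbw of glass.
Per-oxide target masses for 2000 pbw glass melt:
  MgO: 30.34% × 2000 = 606.8 pbw
  ZrO2: 17.32% × 2000 = 346.4 pbw
  B2O3: 5.320% × 2000 = 106.4 pbw
  SiO2: 43.32% × 2000 = 866.4 pbw
  Li2O: 1.545% × 2000 = 30.90 pbw
  BaO: 2.153% × 2000 = 43.06 pbw
Sums-versus-targets review from the weights as reported, on the stated basis (sum by sum, the targets are met given rounding of the digits):
  MgO: 1096·0.3168 + 543.9·0.4772 = 606.8 pbw (target 606.8 pbw)
  ZrO2: 519.2·0.6672 = 346.4 pbw (target 346.4 pbw)
  B2O3: 189.0·0.5629 = 106.4 pbw (target 106.4 pbw)
  SiO2: 1096·0.6333 + 519.2·0.3318 = 866.4 pbw (target 866.4 pbw)
  Li2O: 77.02·0.4012 = 30.90 pbw (target 30.90 pbw)
  BaO: 55.60·0.7744 = 43.06 pbw (target 43.06 pbw)
Auditing the glass mass value: the batch minus its LOI: 2000 pbw (summing oxide targets gives 2000 pbw; versus the stated basis of 2000 pbw — gaps are rounding artifacts).
Adding the batch up: Σ batch = 2481 pbw; ignition loss, Σ(batch × LOI) = 480.8 pbw; yield = glass ÷ total batch = 80.62%.

Revised batch per 2000 pbw glass melt:
  Mg3Si4O10(OH)2: 1096 pbw
  Witherite: 55.60 pbw
  Magnesium carbonate: 543.9 pbw
  Boric acid: 189.0 pbw
  ZrSiO4: 519.2 pbw
  Li2CO3: 77.02 pbw
Total batch = 2481 pbw; LOI loss = 480.8 pbw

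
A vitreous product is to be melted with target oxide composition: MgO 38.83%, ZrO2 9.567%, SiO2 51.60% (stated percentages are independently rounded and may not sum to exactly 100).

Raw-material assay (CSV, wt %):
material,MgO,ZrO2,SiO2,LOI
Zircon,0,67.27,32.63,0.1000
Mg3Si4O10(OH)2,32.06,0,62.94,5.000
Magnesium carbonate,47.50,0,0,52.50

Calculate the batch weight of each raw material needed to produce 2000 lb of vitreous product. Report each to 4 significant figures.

Working values are displayed rounded to four significant digits as written; each numeric step maintains exact precision throughout; every reported value receives exactly one rounding — the derived quantities (ignition loss, totals, three oxide percentages, net glass mass, the yield) are carried using the weight values for 2000 lb of glass at full float precision as given in question or answer.
Per-oxide target masses for 2000 lb vitreous product:
  MgO: 38.83% × 2000 = 776.6 lb
  ZrO2: 9.567% × 2000 = 191.3 lb
  SiO2: 51.60% × 2000 = 1032 lb
A balance pass over the oxides, with the batch weights as given, at the basis given (oxide sums agree with the targets given rounding of the digits):
  MgO: 1492·0.3206 + 627.8·0.4750 = 776.5 lb (target 776.6 lb)
  ZrO2: 284.4·0.6727 = 191.3 lb (target 191.3 lb)
  SiO2: 284.4·0.3263 + 1492·0.6294 = 1032 lb (target 1032 lb)
Glass mass check: Σ batch − LOI loss = 2000 lb (targets for the oxides total 2000 lb; with the basis standing at 2000 lb — a pure rounding effect).
Summing the batch: Σ batch = 2404 lb; LOI loss = Σ batch·LOI = 404.5 lb; glass ÷ batch gives a yield of 83.18%.

Batch per 2000 lb vitreous product:
  Zircon: 284.4 lb
  Mg3Si4O10(OH)2: 1492 lb
  Magnesium carbonate: 627.8 lb
Total batch = 2404 lb; LOI loss = 404.5 lb; yield = 83.18%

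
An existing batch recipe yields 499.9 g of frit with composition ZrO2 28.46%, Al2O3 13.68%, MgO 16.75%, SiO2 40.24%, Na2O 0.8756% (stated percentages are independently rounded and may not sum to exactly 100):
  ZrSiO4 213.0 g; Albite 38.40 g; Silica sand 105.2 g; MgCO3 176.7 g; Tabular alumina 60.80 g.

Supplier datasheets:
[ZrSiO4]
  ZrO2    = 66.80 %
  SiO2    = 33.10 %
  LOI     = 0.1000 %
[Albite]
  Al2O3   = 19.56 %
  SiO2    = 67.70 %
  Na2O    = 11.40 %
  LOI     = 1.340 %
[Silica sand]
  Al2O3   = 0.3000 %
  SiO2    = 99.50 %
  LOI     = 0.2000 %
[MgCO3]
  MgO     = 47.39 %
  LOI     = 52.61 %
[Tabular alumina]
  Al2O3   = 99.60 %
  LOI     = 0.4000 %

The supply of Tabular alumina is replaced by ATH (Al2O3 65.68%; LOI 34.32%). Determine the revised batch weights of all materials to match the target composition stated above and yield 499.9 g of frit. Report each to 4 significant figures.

Revised batch per 499.9 g frit:
  ZrSiO4: 213.0 g
  Albite: 38.40 g
  Silica sand: 105.2 g
  MgCO3: 176.7 g
  ATH: 92.21 g
Total batch = 625.5 g; LOI loss = 125.5 g

Working values are shown, rounded to 4 significant digits, between the steps — the working math runs at full float precision in every operation. Every reported figure takes just one rounding. Derived quantities (the totals, the five compositions, LOI, glass mass, the yield) are rebuilt at exact precision from the batch weights per 499.9 g of glass as quoted within the problem or answer text.
The oxide mass targets at 499.9 g frit:
  ZrO2: 28.46% × 499.9 = 142.3 g
  Al2O3: 13.68% × 499.9 = 68.39 g
  MgO: 16.75% × 499.9 = 83.73 g
  SiO2: 40.24% × 499.9 = 201.2 g
  Na2O: 0.8756% × 499.9 = 4.377 g
Mass-balance tally per oxide with the batch weights as given, at the basis given (target by target, the sums agree given rounding of the digits):
  ZrO2: 213.0·0.6680 = 142.3 g (target 142.3 g)
  Al2O3: 38.40·0.1956 + 105.2·0.003000 + 92.21·0.6568 = 68.39 g (target 68.39 g)
  MgO: 176.7·0.4739 = 83.74 g (target 83.73 g)
  SiO2: 213.0·0.3310 + 38.40·0.6770 + 105.2·0.9950 = 201.2 g (target 201.2 g)
  Na2O: 38.40·0.1140 = 4.378 g (target 4.377 g)
Auditing the glass mass value: the batch minus its LOI: 500.0 g (oxide target masses add up to 499.9 g; stated basis 499.9 g — a pure rounding effect).
Batch total: Σ batch = 625.5 g; Σ batch·LOI gives LOI loss = 125.5 g; as yield: glass ÷ batch → 79.93%.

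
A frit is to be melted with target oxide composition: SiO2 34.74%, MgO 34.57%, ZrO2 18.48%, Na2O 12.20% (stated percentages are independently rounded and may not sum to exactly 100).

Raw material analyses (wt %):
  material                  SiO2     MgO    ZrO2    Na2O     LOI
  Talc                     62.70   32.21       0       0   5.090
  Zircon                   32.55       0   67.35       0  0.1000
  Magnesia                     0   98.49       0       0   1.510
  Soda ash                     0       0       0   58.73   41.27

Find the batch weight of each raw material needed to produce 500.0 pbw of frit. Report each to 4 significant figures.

The intermediate values appear (rounded to four significant figures) alongside each step. All arithmetic carries full float precision end to end; every reported figure takes just one rounding; all derived quantities, which include LOI, net glass mass, totals, the yield, four oxide percentages, are re-derived at exact precision, as set out in either problem or answer, from the batch weights for 500.0 pbw of glass.
The oxide mass targets at 500.0 pbw frit:
  SiO2: 34.74% × 500.0 = 173.7 pbw
  MgO: 34.57% × 500.0 = 172.8 pbw
  ZrO2: 18.48% × 500.0 = 92.40 pbw
  Na2O: 12.20% × 500.0 = 61.00 pbw
Mass-balance tally per oxide from the weights as reported, on the stated basis (every target is met by its sum net of answer rounding effects):
  SiO2: 205.8·0.6270 + 137.2·0.3255 = 173.7 pbw (target 173.7 pbw)
  MgO: 205.8·0.3221 + 108.2·0.9849 = 172.9 pbw (target 172.8 pbw)
  ZrO2: 137.2·0.6735 = 92.40 pbw (target 92.40 pbw)
  Na2O: 103.9·0.5873 = 61.02 pbw (target 61.00 pbw)
Glass mass check: net batch after ignition = 500.0 pbw (the targets, summed, come to 499.9 pbw; with the basis standing at 500.0 pbw — rounding explains the deltas).
Batch total: Σ batch = 555.1 pbw; Σ batch·LOI gives LOI loss = 55.13 pbw; as yield: glass ÷ batch → 90.07%.

Batch per 500.0 pbw frit:
  Talc: 205.8 pbw
  Zircon: 137.2 pbw
  Magnesia: 108.2 pbw
  Soda ash: 103.9 pbw
Total batch = 555.1 pbw; LOI loss = 55.13 pbw; yield = 90.07%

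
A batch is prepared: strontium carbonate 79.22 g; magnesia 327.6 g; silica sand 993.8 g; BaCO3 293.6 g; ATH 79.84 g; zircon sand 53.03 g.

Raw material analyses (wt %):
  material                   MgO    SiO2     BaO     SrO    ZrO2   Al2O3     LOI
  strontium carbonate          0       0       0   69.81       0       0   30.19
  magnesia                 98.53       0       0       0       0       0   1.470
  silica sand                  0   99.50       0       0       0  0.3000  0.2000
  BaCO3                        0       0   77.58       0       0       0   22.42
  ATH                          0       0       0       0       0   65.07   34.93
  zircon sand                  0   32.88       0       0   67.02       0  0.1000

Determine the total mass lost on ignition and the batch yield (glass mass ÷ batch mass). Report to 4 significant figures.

Each numeric step holds full precision at all times. In-progress results are shown (rounded to four significant digits) across the worked steps. A single rounding produces each reported number; derived quantities, including the totals, six oxide percentages, ignition loss, yield, glass mass, are computed starting from the weights for 1703 g of glass in exact precision, as quoted within problem or answer.
Loss on ignition, line by line:
  strontium carbonate: 79.22 × 0.3019 = 23.92 g
  magnesia: 327.6 × 0.01470 = 4.816 g
  silica sand: 993.8 × 0.002000 = 1.988 g
  BaCO3: 293.6 × 0.2242 = 65.83 g
  ATH: 79.84 × 0.3493 = 27.89 g
  zircon sand: 53.03 × 0.001000 = 0.05303 g
Total LOI = 124.5 g
Glass = batch − LOI = 1827 − 124.5 = 1703 g

LOI loss = 124.5 g; glass = 1703 g; yield = 93.19%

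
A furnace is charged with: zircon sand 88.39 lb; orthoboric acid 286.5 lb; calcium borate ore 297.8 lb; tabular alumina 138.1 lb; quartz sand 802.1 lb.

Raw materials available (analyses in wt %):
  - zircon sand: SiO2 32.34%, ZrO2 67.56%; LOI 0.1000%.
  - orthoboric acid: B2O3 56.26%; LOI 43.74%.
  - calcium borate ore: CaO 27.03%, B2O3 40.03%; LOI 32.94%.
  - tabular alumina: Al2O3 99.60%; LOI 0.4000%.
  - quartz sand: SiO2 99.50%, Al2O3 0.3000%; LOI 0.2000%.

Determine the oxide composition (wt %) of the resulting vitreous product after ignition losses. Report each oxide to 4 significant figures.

Glass mass = 1387 lb (batch 1613 − LOI 225.7).
Composition: CaO 5.803%, SiO2 59.59%, Al2O3 10.09%, ZrO2 4.305%, B2O3 20.21%

The working math keeps full float precision from start to finish — working values appear rounded to four significant figures as written; every reported result is rounded a single time — all derived quantities are carried at full float precision (ignition loss, net glass mass, the totals, the five compositions, yield) starting from the weights at 1387 lb of glass, exactly as printed in the question or the answer.
Per-oxide mass from batch:
  CaO: 297.8·0.2703 = 80.50 lb
  SiO2: 88.39·0.3234 + 802.1·0.9950 = 826.7 lb
  Al2O3: 138.1·0.9960 + 802.1·0.003000 = 140.0 lb
  ZrO2: 88.39·0.6756 = 59.72 lb
  B2O3: 286.5·0.5626 + 297.8·0.4003 = 280.4 lb
LOI: 88.39·0.001000 + 286.5·0.4374 + 297.8·0.3294 + 138.1·0.004000 + 802.1·0.002000 = 225.7 lb
batch − LOI leaves glass = 1613 − 225.7 = 1387 lb (matching Σ of the oxides)
wt % = oxide mass / glass mass × 100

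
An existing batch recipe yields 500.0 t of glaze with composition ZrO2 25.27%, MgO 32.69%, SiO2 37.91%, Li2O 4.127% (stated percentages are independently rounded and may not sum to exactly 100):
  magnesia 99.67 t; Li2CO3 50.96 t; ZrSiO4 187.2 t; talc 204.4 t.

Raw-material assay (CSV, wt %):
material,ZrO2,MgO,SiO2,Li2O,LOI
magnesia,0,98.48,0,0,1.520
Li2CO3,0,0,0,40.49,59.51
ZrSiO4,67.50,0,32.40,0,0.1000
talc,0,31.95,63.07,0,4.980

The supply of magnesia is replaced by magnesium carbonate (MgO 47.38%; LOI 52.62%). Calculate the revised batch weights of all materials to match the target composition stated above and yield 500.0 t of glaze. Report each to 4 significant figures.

Revised batch per 500.0 t glaze:
  magnesium carbonate: 207.2 t
  Li2CO3: 50.96 t
  ZrSiO4: 187.2 t
  talc: 204.4 t
Total batch = 649.8 t; LOI loss = 149.7 t

All arithmetic maintains full float precision at all times; mid-chain values are printed with 4-significant-figure rounding alongside each step — a single rounding completes each reported number — the derived quantities are computed in exact precision (yield, the totals, LOI, net glass mass, the four compositions) from the batch weights on 500.0 t of glass, as quoted within the problem or the answer.
Oxide-by-oxide targets in 500.0 t glaze:
  ZrO2: 25.27% × 500.0 = 126.4 t
  MgO: 32.69% × 500.0 = 163.4 t
  SiO2: 37.91% × 500.0 = 189.6 t
  Li2O: 4.127% × 500.0 = 20.64 t
Mass-balance tally per oxide with the batch weights as given, at the basis given (each sum matches its target mass inside rounding margins):
  ZrO2: 187.2·0.6750 = 126.4 t (target 126.4 t)
  MgO: 207.2·0.4738 + 204.4·0.3195 = 163.5 t (target 163.4 t)
  SiO2: 187.2·0.3240 + 204.4·0.6307 = 189.6 t (target 189.6 t)
  Li2O: 50.96·0.4049 = 20.63 t (target 20.64 t)
Mass balance on the glass: batch total minus LOI = 500.0 t (targets for the oxides total 500.0 t; against the stated basis, 500.0 t — a pure rounding effect).
Adding the batch up: Σ batch = 649.8 t; LOI removed, Σ of batch·LOI: 149.7 t; yield: glass divided by total = 76.96%.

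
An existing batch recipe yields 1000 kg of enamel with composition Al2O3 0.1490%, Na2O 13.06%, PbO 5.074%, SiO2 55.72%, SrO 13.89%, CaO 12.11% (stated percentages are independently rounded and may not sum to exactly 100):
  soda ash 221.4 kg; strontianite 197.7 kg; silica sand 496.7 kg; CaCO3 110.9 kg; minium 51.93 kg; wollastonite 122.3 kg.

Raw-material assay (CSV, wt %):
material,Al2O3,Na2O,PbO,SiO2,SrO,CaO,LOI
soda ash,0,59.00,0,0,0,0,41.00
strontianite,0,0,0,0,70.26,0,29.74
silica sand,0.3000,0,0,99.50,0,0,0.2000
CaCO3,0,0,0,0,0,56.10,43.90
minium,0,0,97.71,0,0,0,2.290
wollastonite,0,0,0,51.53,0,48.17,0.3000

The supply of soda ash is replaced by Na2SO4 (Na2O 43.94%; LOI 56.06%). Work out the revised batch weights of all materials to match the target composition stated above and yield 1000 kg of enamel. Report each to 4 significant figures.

The working math runs at full float precision in all steps. The intermediate values are displayed (rounded to four significant figures) when written out. Every reported value is rounded once only — all derived quantities (the totals, the six compositions, ignition loss, net glass mass, the yield) are carried in exact precision starting from the weights per 1000 kg of glass, as set out in the question or the answer.
Per-oxide target masses for 1000 kg enamel:
  Al2O3: 0.1490% × 1000 = 1.490 kg
  Na2O: 13.06% × 1000 = 130.6 kg
  PbO: 5.074% × 1000 = 50.74 kg
  SiO2: 55.72% × 1000 = 557.2 kg
  SrO: 13.89% × 1000 = 138.9 kg
  CaO: 12.11% × 1000 = 121.1 kg
Verifying the oxide balance working from each reported weight, for the quoted basis mass (sums match the target masses up to rounding of the answer):
  Al2O3: 496.7·0.003000 = 1.490 kg (target 1.490 kg)
  Na2O: 297.2·0.4394 = 130.6 kg (target 130.6 kg)
  PbO: 51.93·0.9771 = 50.74 kg (target 50.74 kg)
  SiO2: 496.7·0.9950 + 122.3·0.5153 = 557.2 kg (target 557.2 kg)
  SrO: 197.7·0.7026 = 138.9 kg (target 138.9 kg)
  CaO: 110.9·0.5610 + 122.3·0.4817 = 121.1 kg (target 121.1 kg)
Mass balance on the glass: total batch − LOI = 1000 kg (summing oxide targets gives 1000 kg; the stated basis being 1000 kg — a pure rounding effect).
Adding the batch up: Σ batch = 1277 kg; ignition loss, Σ(batch × LOI) = 276.6 kg; yield, glass over the total, = 78.33%.

Revised batch per 1000 kg enamel:
  Na2SO4: 297.2 kg
  strontianite: 197.7 kg
  silica sand: 496.7 kg
  CaCO3: 110.9 kg
  minium: 51.93 kg
  wollastonite: 122.3 kg
Total batch = 1277 kg; LOI loss = 276.6 kg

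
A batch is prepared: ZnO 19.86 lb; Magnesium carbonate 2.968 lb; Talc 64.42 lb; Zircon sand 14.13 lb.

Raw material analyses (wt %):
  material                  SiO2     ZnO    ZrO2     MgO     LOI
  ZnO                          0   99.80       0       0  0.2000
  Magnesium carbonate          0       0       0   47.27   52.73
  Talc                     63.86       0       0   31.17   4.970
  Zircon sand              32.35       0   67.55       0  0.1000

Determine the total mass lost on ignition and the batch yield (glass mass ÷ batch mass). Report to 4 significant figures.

All arithmetic carries exact precision through the solve; working values appear rounded to four significant figures in the printout. Exactly one rounding lands on every reported number — the derived quantities (totals, net glass mass, the four compositions, the yield, LOI) are recomputed at full float precision starting from the weights per 96.56 lb of glass precisely as stated by the problem or the answer.
LOI of each material in turn:
  ZnO: 19.86 × 0.002000 = 0.03972 lb
  Magnesium carbonate: 2.968 × 0.5273 = 1.565 lb
  Talc: 64.42 × 0.04970 = 3.202 lb
  Zircon sand: 14.13 × 0.001000 = 0.01413 lb
Total LOI = 4.821 lb
Glass = batch − LOI = 101.4 − 4.821 = 96.56 lb

LOI loss = 4.821 lb; glass = 96.56 lb; yield = 95.24%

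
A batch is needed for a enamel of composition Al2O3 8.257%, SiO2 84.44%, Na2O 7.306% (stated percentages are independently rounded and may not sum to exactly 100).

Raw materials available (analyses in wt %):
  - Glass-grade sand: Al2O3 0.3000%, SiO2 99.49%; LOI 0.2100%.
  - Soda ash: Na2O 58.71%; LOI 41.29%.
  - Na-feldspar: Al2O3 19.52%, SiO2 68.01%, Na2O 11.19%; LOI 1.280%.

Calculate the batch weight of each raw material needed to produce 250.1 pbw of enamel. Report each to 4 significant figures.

Batch per 250.1 pbw enamel:
  Glass-grade sand: 141.4 pbw
  Soda ash: 11.37 pbw
  Na-feldspar: 103.6 pbw
Total batch = 256.4 pbw; LOI loss = 6.318 pbw; yield = 97.54%

The whole derivation carries full float precision at each step; the intermediate values are printed, rounded to four significant figures, across the worked steps — each reported value takes exactly one rounding. All derived quantities, including three oxide percentages, LOI, glass mass, the yield, totals, are computed using the weight values for 250.1 pbw of glass at full precision, as they appear in the problem or the answer.
Oxide mass targets, per 250.1 pbw enamel:
  Al2O3: 8.257% × 250.1 = 20.65 pbw
  SiO2: 84.44% × 250.1 = 211.2 pbw
  Na2O: 7.306% × 250.1 = 18.27 pbw
Per-oxide balance check using the reported weights, relative to the basis at hand (target by target, the sums agree modulo rounding of the values):
  Al2O3: 141.4·0.003000 + 103.6·0.1952 = 20.65 pbw (target 20.65 pbw)
  SiO2: 141.4·0.9949 + 103.6·0.6801 = 211.1 pbw (target 211.2 pbw)
  Na2O: 11.37·0.5871 + 103.6·0.1119 = 18.27 pbw (target 18.27 pbw)
Consistency of the glass mass: total charge less LOI = 250.1 pbw (oxide target masses add up to 250.1 pbw; with the basis standing at 250.1 pbw — deltas are rounding alone).
Summing the batch: Σ batch = 256.4 pbw; ignition loss, Σ(batch × LOI) = 6.318 pbw; as yield: glass ÷ batch → 97.54%.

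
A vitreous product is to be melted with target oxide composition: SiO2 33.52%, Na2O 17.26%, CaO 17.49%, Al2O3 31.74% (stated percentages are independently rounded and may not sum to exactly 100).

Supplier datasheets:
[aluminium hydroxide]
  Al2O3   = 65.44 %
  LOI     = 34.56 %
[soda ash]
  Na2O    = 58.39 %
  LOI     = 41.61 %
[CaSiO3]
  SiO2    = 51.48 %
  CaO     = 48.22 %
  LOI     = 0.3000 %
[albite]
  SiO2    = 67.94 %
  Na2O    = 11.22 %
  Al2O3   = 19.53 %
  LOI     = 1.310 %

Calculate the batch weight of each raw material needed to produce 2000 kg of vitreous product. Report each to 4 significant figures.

Each numeric step maintains full float precision through the solve. Intermediates appear, rounded to four significant figures, when written out — every reported result is rounded exactly once; derived quantities, which include glass mass, yield, LOI, four oxide percentages, totals, are re-derived at full precision, exactly as printed in the problem or answer text, from the batch weights on 2000 kg of glass.
The oxide mass targets at 2000 kg vitreous product:
  SiO2: 33.52% × 2000 = 670.4 kg
  Na2O: 17.26% × 2000 = 345.2 kg
  CaO: 17.49% × 2000 = 349.8 kg
  Al2O3: 31.74% × 2000 = 634.8 kg
Oxide-by-oxide audit using the reported weights, relative to the basis at hand (sum by sum, the targets are met exact up to rounding of places):
  SiO2: 725.4·0.5148 + 437.1·0.6794 = 670.4 kg (target 670.4 kg)
  Na2O: 507.2·0.5839 + 437.1·0.1122 = 345.2 kg (target 345.2 kg)
  CaO: 725.4·0.4822 = 349.8 kg (target 349.8 kg)
  Al2O3: 839.6·0.6544 + 437.1·0.1953 = 634.8 kg (target 634.8 kg)
Auditing the glass mass value: Σ batch − LOI loss = 2000 kg (targets for the oxides total 2000 kg; against the stated basis, 2000 kg — a pure rounding effect).
Whole-batch sum: Σ batch = 2509 kg; LOI removed, Σ of batch·LOI: 509.1 kg; yield: glass divided by total = 79.71%.

Batch per 2000 kg vitreous product:
  aluminium hydroxide: 839.6 kg
  soda ash: 507.2 kg
  CaSiO3: 725.4 kg
  albite: 437.1 kg
Total batch = 2509 kg; LOI loss = 509.1 kg; yield = 79.71%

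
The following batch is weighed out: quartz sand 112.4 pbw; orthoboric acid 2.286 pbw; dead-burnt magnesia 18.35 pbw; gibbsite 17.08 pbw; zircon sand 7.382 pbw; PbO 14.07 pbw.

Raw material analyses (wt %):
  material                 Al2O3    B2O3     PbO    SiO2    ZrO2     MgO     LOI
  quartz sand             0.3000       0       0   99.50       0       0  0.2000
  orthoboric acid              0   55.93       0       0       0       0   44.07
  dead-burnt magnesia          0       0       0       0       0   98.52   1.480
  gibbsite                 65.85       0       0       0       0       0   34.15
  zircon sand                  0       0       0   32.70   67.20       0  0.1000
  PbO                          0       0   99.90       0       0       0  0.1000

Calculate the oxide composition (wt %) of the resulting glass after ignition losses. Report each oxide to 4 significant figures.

Mid-chain values are displayed rounded off to 4 significant digits in the working — each numeric step keeps full float precision throughout. Each reported value sees exactly one rounding. Derived quantities are computed using the weight values at 164.2 pbw of glass in full precision (totals, net glass mass, LOI, the six compositions, yield) as they appear in either problem or answer.
Per-oxide mass from batch:
  Al2O3: 112.4·0.003000 + 17.08·0.6585 = 11.58 pbw
  B2O3: 2.286·0.5593 = 1.279 pbw
  PbO: 14.07·0.9990 = 14.06 pbw
  SiO2: 112.4·0.9950 + 7.382·0.3270 = 114.3 pbw
  ZrO2: 7.382·0.6720 = 4.961 pbw
  MgO: 18.35·0.9852 = 18.08 pbw
LOI: 112.4·0.002000 + 2.286·0.4407 + 18.35·0.01480 + 17.08·0.3415 + 7.382·0.001000 + 14.07·0.001000 = 7.358 pbw
Glass = total batch minus LOI = 171.6 − 7.358 = 164.2 pbw (consistent with Σ oxide mass)
wt % = 100 × oxide mass / glass mass

Glass mass = 164.2 pbw (batch 171.6 − LOI 7.358).
Composition: Al2O3 7.055%, B2O3 0.7786%, PbO 8.560%, SiO2 69.58%, ZrO2 3.021%, MgO 11.01%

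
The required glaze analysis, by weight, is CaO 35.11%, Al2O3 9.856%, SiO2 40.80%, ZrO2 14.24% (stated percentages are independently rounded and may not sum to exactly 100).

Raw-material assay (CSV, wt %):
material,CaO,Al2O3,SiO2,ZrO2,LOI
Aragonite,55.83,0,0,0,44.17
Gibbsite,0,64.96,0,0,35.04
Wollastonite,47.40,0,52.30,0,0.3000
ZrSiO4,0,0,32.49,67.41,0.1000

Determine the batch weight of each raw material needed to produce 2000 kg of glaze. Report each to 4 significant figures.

Batch per 2000 kg glaze:
  Aragonite: 155.9 kg
  Gibbsite: 303.4 kg
  Wollastonite: 1298 kg
  ZrSiO4: 422.5 kg
Total batch = 2180 kg; LOI loss = 179.5 kg; yield = 91.77%

Full float precision is held through the solve. In-progress results appear rounded to four significant figures between the steps. Each reported result receives exactly one rounding. All derived quantities are computed at full precision (yield, LOI, four oxide percentages, the totals, net glass mass) from the weighed amounts for 2000 kg of glass precisely as stated by question or answer.
Oxide-by-oxide targets in 2000 kg glaze:
  CaO: 35.11% × 2000 = 702.2 kg
  Al2O3: 9.856% × 2000 = 197.1 kg
  SiO2: 40.80% × 2000 = 816.0 kg
  ZrO2: 14.24% × 2000 = 284.8 kg
Mass-balance tally per oxide working from each reported weight, against the basis in use (every target is met by its sum inside rounding margins):
  CaO: 155.9·0.5583 + 1298·0.4740 = 702.3 kg (target 702.2 kg)
  Al2O3: 303.4·0.6496 = 197.1 kg (target 197.1 kg)
  SiO2: 1298·0.5230 + 422.5·0.3249 = 816.1 kg (target 816.0 kg)
  ZrO2: 422.5·0.6741 = 284.8 kg (target 284.8 kg)
Auditing the glass mass value: the batch minus its LOI: 2000 kg (per-oxide target masses sum to 2000 kg; stated basis 2000 kg — deltas are rounding alone).
Whole-batch sum: Σ batch = 2180 kg; Σ batch·LOI gives LOI loss = 179.5 kg; yield, glass over the total, = 91.77%.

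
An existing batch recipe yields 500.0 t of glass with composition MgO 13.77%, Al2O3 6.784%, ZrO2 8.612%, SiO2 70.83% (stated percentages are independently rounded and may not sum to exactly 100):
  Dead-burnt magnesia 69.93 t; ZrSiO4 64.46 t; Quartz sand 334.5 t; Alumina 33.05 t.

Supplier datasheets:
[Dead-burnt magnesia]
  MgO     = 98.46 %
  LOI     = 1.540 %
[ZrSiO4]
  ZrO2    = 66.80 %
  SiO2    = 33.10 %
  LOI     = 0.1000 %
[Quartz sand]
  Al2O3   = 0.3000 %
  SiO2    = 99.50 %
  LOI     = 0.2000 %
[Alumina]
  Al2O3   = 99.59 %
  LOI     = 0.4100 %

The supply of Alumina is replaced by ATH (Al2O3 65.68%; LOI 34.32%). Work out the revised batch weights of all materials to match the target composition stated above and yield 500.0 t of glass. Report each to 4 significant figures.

The intermediate values are printed rounded to 4 significant digits on the page — full precision is held throughout. A single rounding completes each reported number; the derived quantities (yield, net glass mass, totals, LOI, four oxide percentages) are rebuilt from the weighed amounts per 500.0 t of glass at full precision as set out in the problem or the answer.
Per-oxide target masses for 500.0 t glass:
  MgO: 13.77% × 500.0 = 68.85 t
  Al2O3: 6.784% × 500.0 = 33.92 t
  ZrO2: 8.612% × 500.0 = 43.06 t
  SiO2: 70.83% × 500.0 = 354.2 t
A balance pass over the oxides, applying the batch weights above, per the basis as stated (sums match the target masses given rounding of the digits):
  MgO: 69.93·0.9846 = 68.85 t (target 68.85 t)
  Al2O3: 334.5·0.003000 + 50.12·0.6568 = 33.92 t (target 33.92 t)
  ZrO2: 64.46·0.6680 = 43.06 t (target 43.06 t)
  SiO2: 64.46·0.3310 + 334.5·0.9950 = 354.2 t (target 354.2 t)
Glass-mass bookkeeping: Σ batch − LOI loss = 500.0 t (the targets, summed, come to 500.0 t; basis as stated: 500.0 t — deltas are rounding alone).
Batch grand total — Σ batch = 519.0 t; LOI loss = Σ batch·LOI = 19.01 t; the yield ratio, glass ÷ batch: 96.34%.

Revised batch per 500.0 t glass:
  Dead-burnt magnesia: 69.93 t
  ZrSiO4: 64.46 t
  Quartz sand: 334.5 t
  ATH: 50.12 t
Total batch = 519.0 t; LOI loss = 19.01 t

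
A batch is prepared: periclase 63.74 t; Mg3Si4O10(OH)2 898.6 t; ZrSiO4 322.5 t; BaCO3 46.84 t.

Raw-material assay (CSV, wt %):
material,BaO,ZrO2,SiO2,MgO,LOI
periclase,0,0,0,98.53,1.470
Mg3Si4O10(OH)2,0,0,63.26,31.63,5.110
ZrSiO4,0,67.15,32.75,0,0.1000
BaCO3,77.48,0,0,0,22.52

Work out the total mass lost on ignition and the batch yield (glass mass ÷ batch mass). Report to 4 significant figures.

Exact precision is carried in every operation — intermediates are shown (rounded to 4 significant figures) in the working; each reported number is rounded once only; all derived quantities are re-derived using the weight values per 1274 t of glass in full float precision (glass mass, the four compositions, yield, the totals, LOI), as given in either problem or answer.
Loss on ignition, line by line:
  periclase: 63.74 × 0.01470 = 0.9370 t
  Mg3Si4O10(OH)2: 898.6 × 0.05110 = 45.92 t
  ZrSiO4: 322.5 × 0.001000 = 0.3225 t
  BaCO3: 46.84 × 0.2252 = 10.55 t
Total LOI = 57.73 t
Glass = batch − LOI = 1332 − 57.73 = 1274 t

LOI loss = 57.73 t; glass = 1274 t; yield = 95.67%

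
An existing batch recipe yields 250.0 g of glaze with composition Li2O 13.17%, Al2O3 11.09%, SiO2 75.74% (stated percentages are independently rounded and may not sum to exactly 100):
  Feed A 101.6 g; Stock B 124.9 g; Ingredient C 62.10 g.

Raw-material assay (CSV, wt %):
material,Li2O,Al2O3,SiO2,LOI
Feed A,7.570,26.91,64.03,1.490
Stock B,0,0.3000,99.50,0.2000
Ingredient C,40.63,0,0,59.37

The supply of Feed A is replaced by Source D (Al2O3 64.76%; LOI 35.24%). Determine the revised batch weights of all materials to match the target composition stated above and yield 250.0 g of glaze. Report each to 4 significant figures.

Revised batch per 250.0 g glaze:
  Source D: 41.93 g
  Stock B: 190.3 g
  Ingredient C: 81.04 g
Total batch = 313.3 g; LOI loss = 63.27 g

Mid-chain values are shown rounded to 4 significant digits when written out. All arithmetic holds exact precision in all steps. Exactly one rounding is applied to each reported result — the derived quantities (LOI, the three compositions, glass mass, totals, the yield) are computed in full precision using the weight values per 250.0 g of glass as they appear in the problem or answer text.
Target oxide masses per 250.0 g glaze:
  Li2O: 13.17% × 250.0 = 32.92 g
  Al2O3: 11.09% × 250.0 = 27.72 g
  SiO2: 75.74% × 250.0 = 189.4 g
Mass-balance tally per oxide from the weights as reported, at the basis given (delivered sums recover each target up to rounding of the answer):
  Li2O: 81.04·0.4063 = 32.93 g (target 32.92 g)
  Al2O3: 41.93·0.6476 + 190.3·0.003000 = 27.72 g (target 27.72 g)
  SiO2: 190.3·0.9950 = 189.3 g (target 189.4 g)
Glass mass check: total batch − LOI = 250.0 g (the Σ of target masses is 250.0 g; with the basis standing at 250.0 g — deltas are rounding alone).
Whole-batch sum: Σ batch = 313.3 g; LOI removed, Σ of batch·LOI: 63.27 g; yield, glass over the total, = 79.80%.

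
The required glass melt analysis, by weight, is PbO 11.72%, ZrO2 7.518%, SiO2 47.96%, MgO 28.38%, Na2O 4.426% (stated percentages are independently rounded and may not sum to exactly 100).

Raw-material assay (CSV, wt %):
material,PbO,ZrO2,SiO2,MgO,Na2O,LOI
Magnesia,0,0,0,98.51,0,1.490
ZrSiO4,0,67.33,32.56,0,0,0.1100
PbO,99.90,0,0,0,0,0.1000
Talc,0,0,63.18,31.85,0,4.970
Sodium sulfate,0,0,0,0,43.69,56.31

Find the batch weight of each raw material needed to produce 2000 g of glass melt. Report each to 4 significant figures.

Batch per 2000 g glass melt:
  Magnesia: 122.5 g
  ZrSiO4: 223.3 g
  PbO: 234.6 g
  Talc: 1403 g
  Sodium sulfate: 202.6 g
Total batch = 2186 g; LOI loss = 186.1 g; yield = 91.49%

Exact precision is carried in every operation. Working values appear rounded to four significant figures within the worked lines. Exactly one rounding goes into every reported result; derived quantities, including ignition loss, totals, glass mass, five oxide percentages, the yield, are computed from the weighed amounts at 2000 g of glass in full precision exactly as shown in question or answer.
Target oxide masses per 2000 g glass melt:
  PbO: 11.72% × 2000 = 234.4 g
  ZrO2: 7.518% × 2000 = 150.4 g
  SiO2: 47.96% × 2000 = 959.2 g
  MgO: 28.38% × 2000 = 567.6 g
  Na2O: 4.426% × 2000 = 88.52 g
Per-oxide balance check applying the batch weights above, at the basis given (sum by sum, the targets are met once rounding is allowed for):
  PbO: 234.6·0.9990 = 234.4 g (target 234.4 g)
  ZrO2: 223.3·0.6733 = 150.3 g (target 150.4 g)
  SiO2: 223.3·0.3256 + 1403·0.6318 = 959.1 g (target 959.2 g)
  MgO: 122.5·0.9851 + 1403·0.3185 = 567.5 g (target 567.6 g)
  Na2O: 202.6·0.4369 = 88.52 g (target 88.52 g)
Consistency of the glass mass: whole batch net of LOI = 2000 g (summing oxide targets gives 2000 g; against the stated basis, 2000 g — any gap is answer rounding).
Total batch = Σ batch = 2186 g; loss to ignition Σ batch·LOI = 186.1 g; yield: glass divided by total = 91.49%.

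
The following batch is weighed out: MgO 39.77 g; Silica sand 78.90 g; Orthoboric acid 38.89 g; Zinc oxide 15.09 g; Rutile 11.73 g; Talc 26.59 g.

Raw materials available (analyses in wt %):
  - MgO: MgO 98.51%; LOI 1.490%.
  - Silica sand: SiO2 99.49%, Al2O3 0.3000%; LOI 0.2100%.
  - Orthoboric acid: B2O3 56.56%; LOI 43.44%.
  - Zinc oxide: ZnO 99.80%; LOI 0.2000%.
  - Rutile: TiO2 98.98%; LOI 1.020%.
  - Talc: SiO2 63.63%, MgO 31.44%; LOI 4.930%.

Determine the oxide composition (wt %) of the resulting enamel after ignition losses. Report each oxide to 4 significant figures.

Glass mass = 191.9 g (batch 211.0 − LOI 19.11).
Composition: SiO2 49.73%, ZnO 7.849%, B2O3 11.46%, Al2O3 0.1234%, MgO 24.78%, TiO2 6.052%

The working math keeps full float precision end to end. Intermediates are displayed (rounded to four significant figures) as written — each reported figure includes exactly one rounding. All derived quantities, including totals, the yield, ignition loss, net glass mass, six oxide percentages, are carried from the batch weights per 191.9 g of glass at exact precision, as quoted within the problem or the answer.
What the batch supplies per oxide:
  SiO2: 78.90·0.9949 + 26.59·0.6363 = 95.42 g
  ZnO: 15.09·0.9980 = 15.06 g
  B2O3: 38.89·0.5656 = 22.00 g
  Al2O3: 78.90·0.003000 = 0.2367 g
  MgO: 39.77·0.9851 + 26.59·0.3144 = 47.54 g
  TiO2: 11.73·0.9898 = 11.61 g
LOI: 39.77·0.01490 + 78.90·0.002100 + 38.89·0.4344 + 15.09·0.002000 + 11.73·0.01020 + 26.59·0.04930 = 19.11 g
Glass = total batch minus LOI = 211.0 − 19.11 = 191.9 g (matching Σ of the oxides)
wt %: oxide over glass, times 100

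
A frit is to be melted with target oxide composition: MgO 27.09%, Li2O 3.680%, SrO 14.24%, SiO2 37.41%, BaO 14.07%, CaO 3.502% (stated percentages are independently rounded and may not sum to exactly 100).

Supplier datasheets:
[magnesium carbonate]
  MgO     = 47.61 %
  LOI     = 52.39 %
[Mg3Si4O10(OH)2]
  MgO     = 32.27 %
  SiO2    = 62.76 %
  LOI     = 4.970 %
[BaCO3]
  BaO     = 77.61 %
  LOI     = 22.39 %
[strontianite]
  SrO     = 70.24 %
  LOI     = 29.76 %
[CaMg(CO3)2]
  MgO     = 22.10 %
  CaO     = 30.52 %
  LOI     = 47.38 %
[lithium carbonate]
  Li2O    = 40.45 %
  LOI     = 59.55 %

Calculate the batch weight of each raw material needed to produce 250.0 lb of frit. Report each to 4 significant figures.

Intermediates appear rounded to four significant figures on the page — all internal work holds full float precision at every stage; exactly one rounding lands on each reported number. Derived quantities are rebuilt at full precision (six oxide percentages, the yield, ignition loss, net glass mass, totals) starting from the weights for 250.0 lb of glass, exactly as shown in the problem or answer text.
Target oxide masses per 250.0 lb frit:
  MgO: 27.09% × 250.0 = 67.72 lb
  Li2O: 3.680% × 250.0 = 9.200 lb
  SrO: 14.24% × 250.0 = 35.60 lb
  SiO2: 37.41% × 250.0 = 93.52 lb
  BaO: 14.07% × 250.0 = 35.17 lb
  CaO: 3.502% × 250.0 = 8.755 lb
Balance tally, oxide-wise, per the reported batch figures, relative to the basis at hand (summed amounts equal target values net of answer rounding effects):
  MgO: 27.93·0.4761 + 149.0·0.3227 + 28.69·0.2210 = 67.72 lb (target 67.72 lb)
  Li2O: 22.74·0.4045 = 9.198 lb (target 9.200 lb)
  SrO: 50.68·0.7024 = 35.60 lb (target 35.60 lb)
  SiO2: 149.0·0.6276 = 93.51 lb (target 93.52 lb)
  BaO: 45.32·0.7761 = 35.17 lb (target 35.17 lb)
  CaO: 28.69·0.3052 = 8.756 lb (target 8.755 lb)
Glass-mass bookkeeping: batch total minus LOI = 250.0 lb (the targets, summed, come to 250.0 lb; the stated basis being 250.0 lb — any gap is answer rounding).
Summing the batch: Σ batch = 324.4 lb; Σ batch·LOI gives LOI loss = 74.40 lb; as yield: glass ÷ batch → 77.06%.

Batch per 250.0 lb frit:
  magnesium carbonate: 27.93 lb
  Mg3Si4O10(OH)2: 149.0 lb
  BaCO3: 45.32 lb
  strontianite: 50.68 lb
  CaMg(CO3)2: 28.69 lb
  lithium carbonate: 22.74 lb
Total batch = 324.4 lb; LOI loss = 74.40 lb; yield = 77.06%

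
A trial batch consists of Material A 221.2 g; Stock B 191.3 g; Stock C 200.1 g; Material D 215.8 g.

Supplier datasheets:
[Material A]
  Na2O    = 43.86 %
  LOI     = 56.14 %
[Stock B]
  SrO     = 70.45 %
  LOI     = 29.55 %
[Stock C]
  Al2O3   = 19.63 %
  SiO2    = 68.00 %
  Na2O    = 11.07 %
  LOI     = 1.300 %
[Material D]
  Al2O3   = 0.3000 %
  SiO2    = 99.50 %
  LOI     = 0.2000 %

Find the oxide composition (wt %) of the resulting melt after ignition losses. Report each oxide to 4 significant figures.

Glass mass = 644.7 g (batch 828.4 − LOI 183.7).
Composition: Al2O3 6.194%, SrO 20.91%, SiO2 54.41%, Na2O 18.49%

The intermediate values appear with 4-significant-digit rounding when written out — all internal work holds exact precision through every step; each reported figure takes just one rounding — the derived quantities are recomputed in full precision (the totals, ignition loss, the yield, glass mass, the four compositions) from the batch weights at 644.7 g of glass exactly as shown in the problem or the answer.
Per-oxide mass from batch:
  Al2O3: 200.1·0.1963 + 215.8·0.003000 = 39.93 g
  SrO: 191.3·0.7045 = 134.8 g
  SiO2: 200.1·0.6800 + 215.8·0.9950 = 350.8 g
  Na2O: 221.2·0.4386 + 200.1·0.1107 = 119.2 g
LOI: 221.2·0.5614 + 191.3·0.2955 + 200.1·0.01300 + 215.8·0.002000 = 183.7 g
batch − LOI leaves glass = 828.4 − 183.7 = 644.7 g (equal to the oxide-mass sum)
each oxide over glass, ×100, is wt %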